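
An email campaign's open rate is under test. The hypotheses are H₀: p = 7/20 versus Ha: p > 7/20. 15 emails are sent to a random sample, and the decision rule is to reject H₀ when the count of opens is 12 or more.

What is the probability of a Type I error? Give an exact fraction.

3923132920389837/8192000000000000000

α = P(reject H₀ | H₀ true) = P(S ≥ 12 | p = 7/20), with S ~ Binomial(15, 7/20).
Summing C(15,j)(7/20)^j(13/20)^{15−j} for j = 12,…,15 gives 3923132920389837/8192000000000000000.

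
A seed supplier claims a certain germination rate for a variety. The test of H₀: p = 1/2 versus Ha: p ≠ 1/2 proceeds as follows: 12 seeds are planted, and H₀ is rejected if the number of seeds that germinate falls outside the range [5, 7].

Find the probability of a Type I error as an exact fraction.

397/1024

Under H₀, S ~ Binomial(12, 1/2); α is the probability of landing in either tail, P(S ≤ 4) + P(S ≥ 8).
By symmetry, α = 2·P(S ≤ 4) = 2·(1 + 12 + 66 + 220 + 495)/4096 = 1588/4096 = 397/1024.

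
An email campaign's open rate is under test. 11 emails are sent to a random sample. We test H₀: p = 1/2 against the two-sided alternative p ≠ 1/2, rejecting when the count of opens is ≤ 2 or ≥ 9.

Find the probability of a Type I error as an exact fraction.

The significance level is the null-hypothesis probability of the rejection region {≤2} ∪ {≥9}.
By symmetry, α = 2·P(K ≤ 2) = 2·(1 + 11 + 55)/2048 = 134/2048 = 67/1024.

67/1024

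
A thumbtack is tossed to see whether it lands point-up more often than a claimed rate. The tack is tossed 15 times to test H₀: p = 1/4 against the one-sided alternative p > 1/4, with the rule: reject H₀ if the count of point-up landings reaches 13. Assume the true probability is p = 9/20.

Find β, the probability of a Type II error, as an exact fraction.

A Type II error is failing to reject when Ha holds: with p = 9/20, β = P(X ≤ 12).
Adding the binomial probabilities P(X=0)+…+P(X=12) at p = 9/20 gives 32731725032763916841/32768000000000000000.

32731725032763916841/32768000000000000000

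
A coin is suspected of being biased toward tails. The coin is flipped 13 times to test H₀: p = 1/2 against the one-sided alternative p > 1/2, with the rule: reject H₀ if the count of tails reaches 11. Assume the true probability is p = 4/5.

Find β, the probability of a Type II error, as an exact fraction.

608334741/1220703125

A Type II error is failing to reject when Ha holds: with p = 4/5, β = P(S ≤ 10).
Summing C(13,j)·(4/5)^j·(1/5)^{13-j} for j = 0..10 gives 608334741/1220703125.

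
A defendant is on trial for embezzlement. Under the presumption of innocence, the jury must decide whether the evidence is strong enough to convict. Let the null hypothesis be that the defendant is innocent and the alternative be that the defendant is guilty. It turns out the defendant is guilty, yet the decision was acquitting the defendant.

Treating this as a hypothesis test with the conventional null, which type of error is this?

'Acquitting the defendant' corresponds to failing to reject H₀.
H₀ was not rejected but H₀ is false — a Type II error (false negative).

Type II error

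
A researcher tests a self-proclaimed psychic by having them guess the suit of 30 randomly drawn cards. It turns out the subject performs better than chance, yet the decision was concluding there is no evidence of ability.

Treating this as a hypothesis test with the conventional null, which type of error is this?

The null hypothesis here is that the subject is guessing at random (p = 1/4).
'Concluding there is no evidence of ability' corresponds to failing to reject H₀.
H₀ was not rejected but H₀ is false — a Type II error (false negative).

Type II error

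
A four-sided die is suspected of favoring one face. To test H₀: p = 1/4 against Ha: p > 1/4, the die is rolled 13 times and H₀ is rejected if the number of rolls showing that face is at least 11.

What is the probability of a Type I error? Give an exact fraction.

371/33554432

Under H₀, S ~ Binomial(13, 1/4), and α = P(S ≥ 11).
P(S ≥ 11) = Σ_{j=11}^{13} C(13,j)·(1/4)^j·(3/4)^{13-j} = 371/33554432.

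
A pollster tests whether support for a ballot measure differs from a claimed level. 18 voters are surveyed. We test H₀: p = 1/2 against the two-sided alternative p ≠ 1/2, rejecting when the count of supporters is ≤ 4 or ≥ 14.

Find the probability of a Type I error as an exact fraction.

The significance level is the null-hypothesis probability of the rejection region {≤4} ∪ {≥14}.
Each tail has probability (1 + 18 + 153 + 816 + 3060)/262144; doubling gives α = 8096/262144 = 253/8192.

253/8192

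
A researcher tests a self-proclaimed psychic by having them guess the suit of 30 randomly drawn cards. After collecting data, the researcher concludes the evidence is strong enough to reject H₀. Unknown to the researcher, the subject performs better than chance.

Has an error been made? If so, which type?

No error — this is a correct decision.

The conventional null hypothesis here is that the subject is guessing at random (p = 1/4).
The test rejected a false H₀ — the decision matches the true state.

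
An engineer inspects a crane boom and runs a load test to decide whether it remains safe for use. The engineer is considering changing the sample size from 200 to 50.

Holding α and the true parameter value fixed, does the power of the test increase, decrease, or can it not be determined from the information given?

Reducing n widens both sampling distributions, so the test has less ability to distinguish Ha from H₀.
Since power = 1 − β and β increases, power decreases.

It decreases.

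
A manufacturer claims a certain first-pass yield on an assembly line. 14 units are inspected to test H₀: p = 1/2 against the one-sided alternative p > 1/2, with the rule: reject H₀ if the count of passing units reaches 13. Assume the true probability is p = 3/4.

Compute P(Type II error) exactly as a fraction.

A Type II error is failing to reject when Ha holds: with p = 3/4, β = P(K ≤ 12).
Adding the binomial probabilities P(K=0)+…+P(K=12) at p = 3/4 gives 241331965/268435456.

241331965/268435456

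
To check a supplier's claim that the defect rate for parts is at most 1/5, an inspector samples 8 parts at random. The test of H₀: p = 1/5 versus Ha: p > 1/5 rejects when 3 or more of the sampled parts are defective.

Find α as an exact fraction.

α = P(reject H₀ | H₀ true) = P(K ≥ 3 | p = 1/5), K ~ Binomial(8, 1/5).
Computing the lower-tail complement: 1 − 311296/390625 = 79329/390625.

79329/390625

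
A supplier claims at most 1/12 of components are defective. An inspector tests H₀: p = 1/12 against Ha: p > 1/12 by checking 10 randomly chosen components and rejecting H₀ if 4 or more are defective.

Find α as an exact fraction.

Under H₀, K ~ Binomial(10, 1/12); the Type I error rate is P(K ≥ 4).
Computing the lower-tail complement: 1 − 5125125973/5159780352 = 34654379/5159780352.

34654379/5159780352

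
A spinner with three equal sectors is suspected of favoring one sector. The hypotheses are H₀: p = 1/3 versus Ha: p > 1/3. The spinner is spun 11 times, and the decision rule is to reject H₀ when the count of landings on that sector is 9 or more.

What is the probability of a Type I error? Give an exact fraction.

The Type I error probability is α = P(S ≥ 9) computed under H₀, where S ~ Binomial(11, 1/3).
P(S ≥ 9) = Σ_{j=9}^{11} C(11,j)·(1/3)^j·(2/3)^{11-j} = 1/729.

1/729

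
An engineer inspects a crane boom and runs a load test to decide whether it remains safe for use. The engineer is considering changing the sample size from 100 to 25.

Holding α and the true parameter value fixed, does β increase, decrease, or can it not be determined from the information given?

It increases.

A smaller sample increases the standard error, so the sampling distributions under H₀ and Ha overlap more.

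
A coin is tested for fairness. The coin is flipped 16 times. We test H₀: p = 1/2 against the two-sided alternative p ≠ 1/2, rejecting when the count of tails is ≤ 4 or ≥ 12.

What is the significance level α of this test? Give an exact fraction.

The significance level is the null-hypothesis probability of the rejection region {≤4} ∪ {≥12}.
Each tail has probability (1 + 16 + 120 + 560 + 1820)/65536; doubling gives α = 5034/65536 = 2517/32768.

2517/32768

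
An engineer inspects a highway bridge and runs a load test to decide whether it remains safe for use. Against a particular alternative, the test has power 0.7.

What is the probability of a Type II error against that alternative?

Power = 1 − β, so β = 1 − 0.7 = 0.3.

0.3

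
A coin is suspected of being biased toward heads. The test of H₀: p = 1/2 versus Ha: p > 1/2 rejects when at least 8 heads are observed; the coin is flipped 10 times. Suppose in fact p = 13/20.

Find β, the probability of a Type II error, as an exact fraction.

1890285078059/2560000000000

β = P(fail to reject H₀ | Ha true) = P(Y ≤ 7 | p = 13/20), Y ~ Binomial(10, 13/20).
Adding the binomial probabilities P(Y=0)+…+P(Y=7) at p = 13/20 gives 1890285078059/2560000000000.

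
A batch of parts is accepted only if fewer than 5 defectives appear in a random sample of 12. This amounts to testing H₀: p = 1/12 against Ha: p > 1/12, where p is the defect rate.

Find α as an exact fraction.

The significance level is the probability, assuming p = 1/12, of seeing 5 or more defectives in 12 draws.
α = 1 − P(Y ≤ 4) = 1 − 1483149097639/1486016741376 = 2867643737/1486016741376.

2867643737/1486016741376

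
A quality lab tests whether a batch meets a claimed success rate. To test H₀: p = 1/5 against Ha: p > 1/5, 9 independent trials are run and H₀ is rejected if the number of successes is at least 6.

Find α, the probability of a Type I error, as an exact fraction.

5989/1953125

Under H₀, X ~ Binomial(9, 1/5), and α = P(X ≥ 6).
Adding the binomial terms for j = 6 through 9 with p = 1/5 yields 5989/1953125.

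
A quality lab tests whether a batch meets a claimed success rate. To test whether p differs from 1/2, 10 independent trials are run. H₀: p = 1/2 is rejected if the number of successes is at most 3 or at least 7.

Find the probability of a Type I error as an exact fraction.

Under H₀, S ~ Binomial(10, 1/2); α is the probability of landing in either tail, P(S ≤ 3) + P(S ≥ 7).
By symmetry, α = 2·P(S ≤ 3) = 2·(1 + 10 + 45 + 120)/1024 = 352/1024 = 11/32.

11/32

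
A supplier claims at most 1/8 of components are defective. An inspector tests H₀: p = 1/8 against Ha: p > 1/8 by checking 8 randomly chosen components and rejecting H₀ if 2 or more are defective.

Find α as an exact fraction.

The significance level is the probability, assuming p = 1/8, of seeing 2 or more defectives in 8 draws.
Via the complement, α = 1 − Σ_{j=0}^{1} C(8,j)(1/8)^j(7/8)^{8-j} = 4424071/16777216.

4424071/16777216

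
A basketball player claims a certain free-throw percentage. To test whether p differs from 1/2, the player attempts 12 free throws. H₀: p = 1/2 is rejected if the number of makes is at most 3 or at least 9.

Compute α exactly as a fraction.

299/2048

The significance level is the null-hypothesis probability of the rejection region {≤3} ∪ {≥9}.
The two tails are symmetric, so α = 2·(1 + 12 + 66 + 220)/2^12 = 598/4096 = 299/2048.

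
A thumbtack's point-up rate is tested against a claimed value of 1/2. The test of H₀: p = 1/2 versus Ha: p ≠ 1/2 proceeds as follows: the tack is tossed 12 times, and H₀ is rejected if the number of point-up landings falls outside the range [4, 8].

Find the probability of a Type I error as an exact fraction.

299/2048

Under H₀, X ~ Binomial(12, 1/2); α is the probability of landing in either tail, P(X ≤ 3) + P(X ≥ 9).
By symmetry, α = 2·P(X ≤ 3) = 2·(1 + 12 + 66 + 220)/4096 = 598/4096 = 299/2048.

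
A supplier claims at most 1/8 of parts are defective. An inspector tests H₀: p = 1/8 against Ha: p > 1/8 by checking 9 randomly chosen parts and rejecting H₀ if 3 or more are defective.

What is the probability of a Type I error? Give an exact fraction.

The significance level is the probability, assuming p = 1/8, of seeing 3 or more defectives in 9 draws.
α = 1 − P(Y ≤ 2) = 1 − 30471091/33554432 = 3083341/33554432.

3083341/33554432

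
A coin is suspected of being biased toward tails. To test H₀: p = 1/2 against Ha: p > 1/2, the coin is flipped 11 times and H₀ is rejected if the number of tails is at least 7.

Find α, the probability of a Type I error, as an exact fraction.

281/1024

The Type I error probability is α = P(Y ≥ 7) computed under H₀, where Y ~ Binomial(11, 1/2).
P(Y ≥ 7) = [C(11,7) + C(11,8) + C(11,9) + C(11,10) + C(11,11)] / 2^11 = (330 + 165 + 55 + 11 + 1) / 2048 = 562/2048 = 281/1024.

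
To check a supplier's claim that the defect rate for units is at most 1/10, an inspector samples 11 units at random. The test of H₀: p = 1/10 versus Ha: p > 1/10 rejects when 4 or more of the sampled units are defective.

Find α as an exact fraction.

46336903/2500000000

The significance level is the probability, assuming p = 1/10, of seeing 4 or more defectives in 11 draws.
Via the complement, α = 1 − Σ_{j=0}^{3} C(11,j)(1/10)^j(9/10)^{11-j} = 46336903/2500000000.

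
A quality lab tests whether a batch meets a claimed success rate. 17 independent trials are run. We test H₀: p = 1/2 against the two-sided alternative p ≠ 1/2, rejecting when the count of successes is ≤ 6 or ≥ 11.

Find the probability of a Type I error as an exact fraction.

The significance level is the null-hypothesis probability of the rejection region {≤6} ∪ {≥11}.
The two tails are symmetric, so α = 2·(1 + 17 + 136 + 680 + 2380 + 6188 + 12376)/2^17 = 43556/131072 = 10889/32768.

10889/32768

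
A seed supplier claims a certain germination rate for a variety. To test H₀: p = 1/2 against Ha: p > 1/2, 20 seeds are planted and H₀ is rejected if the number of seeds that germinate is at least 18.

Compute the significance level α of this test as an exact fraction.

The Type I error probability is α = P(X ≥ 18) computed under H₀, where X ~ Binomial(20, 1/2).
Summing the upper tail: (190 + 20 + 1) / 2^20 = 211/1048576.

211/1048576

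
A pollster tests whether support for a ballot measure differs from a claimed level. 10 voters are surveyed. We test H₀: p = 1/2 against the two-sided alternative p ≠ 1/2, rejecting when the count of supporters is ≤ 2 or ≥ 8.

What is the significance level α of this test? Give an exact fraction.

7/64

α = P(Y ≤ 2 or Y ≥ 8 | p = 1/2), Y ~ Binomial(10, 1/2).
Each tail has probability (1 + 10 + 45)/1024; doubling gives α = 112/1024 = 7/64.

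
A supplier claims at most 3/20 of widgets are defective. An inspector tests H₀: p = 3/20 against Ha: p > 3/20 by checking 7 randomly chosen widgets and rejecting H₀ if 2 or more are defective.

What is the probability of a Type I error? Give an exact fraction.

α = P(reject H₀ | H₀ true) = P(S ≥ 2 | p = 3/20), S ~ Binomial(7, 3/20).
Via the complement, α = 1 − Σ_{j=0}^{1} C(7,j)(3/20)^j(17/20)^{7-j} = 181386189/640000000.

181386189/640000000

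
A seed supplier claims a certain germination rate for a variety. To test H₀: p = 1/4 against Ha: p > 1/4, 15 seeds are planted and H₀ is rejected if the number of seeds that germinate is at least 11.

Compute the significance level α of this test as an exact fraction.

123841/1073741824

The Type I error probability is α = P(X ≥ 11) computed under H₀, where X ~ Binomial(15, 1/4).
Summing C(15,j)(1/4)^j(3/4)^{15−j} for j = 11,…,15 gives 123841/1073741824.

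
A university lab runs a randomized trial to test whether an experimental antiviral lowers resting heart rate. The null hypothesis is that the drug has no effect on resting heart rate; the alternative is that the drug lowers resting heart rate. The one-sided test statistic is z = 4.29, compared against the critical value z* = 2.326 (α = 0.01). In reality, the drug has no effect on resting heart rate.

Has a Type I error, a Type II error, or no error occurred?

Type I error

Since z = 4.29 > z* = 2.326, H₀ is rejected.
H₀ is true (actually the drug has no effect on resting heart rate).
Rejecting a true H₀ is a Type I error.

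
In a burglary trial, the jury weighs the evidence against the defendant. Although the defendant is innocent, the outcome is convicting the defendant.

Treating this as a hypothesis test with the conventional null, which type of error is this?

Type I error

The null hypothesis here is that the defendant is innocent.
'Convicting the defendant' corresponds to rejecting H₀.
H₀ was rejected but H₀ is true — a Type I error (false positive).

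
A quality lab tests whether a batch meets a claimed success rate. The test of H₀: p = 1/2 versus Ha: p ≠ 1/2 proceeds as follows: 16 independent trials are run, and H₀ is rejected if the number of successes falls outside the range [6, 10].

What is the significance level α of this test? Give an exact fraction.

6885/32768

α = P(S ≤ 5 or S ≥ 11 | p = 1/2), S ~ Binomial(16, 1/2).
Each tail has probability (1 + 16 + 120 + 560 + 1820 + 4368)/65536; doubling gives α = 13770/65536 = 6885/32768.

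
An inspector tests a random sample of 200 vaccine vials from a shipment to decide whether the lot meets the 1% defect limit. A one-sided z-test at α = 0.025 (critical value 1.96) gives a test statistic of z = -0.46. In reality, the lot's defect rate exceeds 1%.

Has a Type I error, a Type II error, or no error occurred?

The conventional null hypothesis is that the lot's defect rate is 1% (within specification).
Since z = -0.46 ≤ z* = 1.96, H₀ is not rejected.
H₀ is false (actually the lot's defect rate exceeds 1%).
Failing to reject a false H₀ is a Type II error.

Type II error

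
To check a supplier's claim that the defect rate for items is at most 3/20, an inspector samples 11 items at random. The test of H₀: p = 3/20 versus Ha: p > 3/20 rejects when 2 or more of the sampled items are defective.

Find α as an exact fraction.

2080006099551/4096000000000

α = P(reject H₀ | H₀ true) = P(K ≥ 2 | p = 3/20), K ~ Binomial(11, 3/20).
α = 1 − P(K ≤ 1) = 1 − 2015993900449/4096000000000 = 2080006099551/4096000000000.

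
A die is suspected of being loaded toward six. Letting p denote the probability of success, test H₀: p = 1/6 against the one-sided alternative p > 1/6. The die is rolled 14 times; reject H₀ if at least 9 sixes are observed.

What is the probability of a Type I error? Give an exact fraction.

α = P(reject H₀ | H₀ true) = P(K ≥ 9 | p = 1/6), with K ~ Binomial(14, 1/6).
Adding the binomial terms for j = 9 through 14 with p = 1/6 yields 769969/8707129344.

769969/8707129344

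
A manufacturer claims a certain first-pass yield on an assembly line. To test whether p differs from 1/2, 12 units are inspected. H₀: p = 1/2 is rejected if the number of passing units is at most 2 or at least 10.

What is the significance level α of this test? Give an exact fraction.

Under H₀, K ~ Binomial(12, 1/2); α is the probability of landing in either tail, P(K ≤ 2) + P(K ≥ 10).
By symmetry, α = 2·P(K ≤ 2) = 2·(1 + 12 + 66)/4096 = 158/4096 = 79/2048.

79/2048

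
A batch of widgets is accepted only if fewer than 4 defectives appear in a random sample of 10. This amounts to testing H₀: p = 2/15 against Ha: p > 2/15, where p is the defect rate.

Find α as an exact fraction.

α = P(reject H₀ | H₀ true) = P(X ≥ 4 | p = 2/15), X ~ Binomial(10, 2/15).
α = 1 − P(X ≤ 3) = 1 − 185672861803/192216796875 = 6543935072/192216796875.

6543935072/192216796875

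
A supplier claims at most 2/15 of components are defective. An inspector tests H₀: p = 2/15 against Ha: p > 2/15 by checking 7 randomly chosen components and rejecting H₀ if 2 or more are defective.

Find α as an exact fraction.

Under H₀, K ~ Binomial(7, 2/15); the Type I error rate is P(K ≥ 2).
α = 1 − P(K ≤ 1) = 1 − 4826809/6328125 = 1501316/6328125.

1501316/6328125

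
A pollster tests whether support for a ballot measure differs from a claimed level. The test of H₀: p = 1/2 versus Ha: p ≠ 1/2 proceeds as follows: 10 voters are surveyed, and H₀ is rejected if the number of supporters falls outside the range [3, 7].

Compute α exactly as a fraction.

α = P(X ≤ 2 or X ≥ 8 | p = 1/2), X ~ Binomial(10, 1/2).
Each tail has probability (1 + 10 + 45)/1024; doubling gives α = 112/1024 = 7/64.

7/64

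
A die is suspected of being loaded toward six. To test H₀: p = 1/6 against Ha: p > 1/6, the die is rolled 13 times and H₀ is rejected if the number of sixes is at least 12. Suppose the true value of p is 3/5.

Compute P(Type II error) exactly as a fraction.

1205291336/1220703125

Under the alternative p = 3/5, S ~ Binomial(13, 3/5); β is the probability the test does not reject, P(S < 12).
Summing C(13,j)·(3/5)^j·(2/5)^{13-j} for j = 0..11 gives 1205291336/1220703125.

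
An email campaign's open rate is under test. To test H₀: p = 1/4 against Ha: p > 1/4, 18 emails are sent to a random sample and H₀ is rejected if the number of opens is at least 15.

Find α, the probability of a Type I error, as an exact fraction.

α = P(reject H₀ | H₀ true) = P(X ≥ 15 | p = 1/4), with X ~ Binomial(18, 1/4).
Summing C(18,j)(1/4)^j(3/4)^{18−j} for j = 15,…,18 gives 2933/8589934592.

2933/8589934592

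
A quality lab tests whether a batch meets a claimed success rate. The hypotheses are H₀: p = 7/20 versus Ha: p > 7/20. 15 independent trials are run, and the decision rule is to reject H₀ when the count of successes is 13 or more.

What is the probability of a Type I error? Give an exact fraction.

α = P(reject H₀ | H₀ true) = P(K ≥ 13 | p = 7/20), with K ~ Binomial(15, 7/20).
P(K ≥ 13) = Σ_{j=13}^{15} C(15,j)·(7/20)^j·(13/20)^{15-j} = 1856296550387713/32768000000000000000.

1856296550387713/32768000000000000000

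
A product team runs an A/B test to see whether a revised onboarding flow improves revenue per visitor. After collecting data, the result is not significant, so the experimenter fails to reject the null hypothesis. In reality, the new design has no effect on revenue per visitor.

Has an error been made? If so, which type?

The conventional null hypothesis here is that the new design has no effect on revenue per visitor.
The test retained a true H₀ — the decision matches the true state.

Neither — the decision is correct.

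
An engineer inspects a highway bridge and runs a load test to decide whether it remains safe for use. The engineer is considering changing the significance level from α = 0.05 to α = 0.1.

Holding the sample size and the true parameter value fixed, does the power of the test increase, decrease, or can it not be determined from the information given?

It increases.

A larger α widens the rejection region, so when the alternative is true more outcomes lead to rejection — failing to reject becomes less likely.
Since power = 1 − β and β decreases, power increases.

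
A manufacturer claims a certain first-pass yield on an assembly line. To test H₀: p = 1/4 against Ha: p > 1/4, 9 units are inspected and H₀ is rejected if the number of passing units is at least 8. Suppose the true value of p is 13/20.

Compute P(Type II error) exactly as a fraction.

112501116301/128000000000

β = P(fail to reject H₀ | Ha true) = P(S ≤ 7 | p = 13/20), S ~ Binomial(9, 13/20).
Summing C(9,j)·(13/20)^j·(7/20)^{9-j} for j = 0..7 gives 112501116301/128000000000.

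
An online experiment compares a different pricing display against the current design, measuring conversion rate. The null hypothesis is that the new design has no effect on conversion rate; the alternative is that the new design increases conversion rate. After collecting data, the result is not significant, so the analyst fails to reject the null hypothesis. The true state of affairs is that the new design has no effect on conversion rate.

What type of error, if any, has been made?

The test retained a true H₀ — the decision matches the true state.

No error (correct decision).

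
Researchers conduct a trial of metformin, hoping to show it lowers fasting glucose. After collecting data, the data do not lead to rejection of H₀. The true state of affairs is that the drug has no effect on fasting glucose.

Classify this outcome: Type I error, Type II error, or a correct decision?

No error (correct decision).

The conventional null hypothesis here is that the drug has no effect on fasting glucose.
The test retained a true H₀ — the decision matches the true state.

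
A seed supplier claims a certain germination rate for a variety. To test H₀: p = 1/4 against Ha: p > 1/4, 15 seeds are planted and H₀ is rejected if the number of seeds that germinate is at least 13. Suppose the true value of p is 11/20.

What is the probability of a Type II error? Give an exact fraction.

A Type II error is failing to reject when Ha holds: with p = 11/20, β = P(Y ≤ 12).
Equivalently, β = 1 − P(Y ≥ 13) = 32418940857512713659/32768000000000000000.

32418940857512713659/32768000000000000000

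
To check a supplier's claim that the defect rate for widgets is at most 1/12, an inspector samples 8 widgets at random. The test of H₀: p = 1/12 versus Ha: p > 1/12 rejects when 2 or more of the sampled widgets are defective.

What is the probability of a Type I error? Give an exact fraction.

59725447/429981696

Under H₀, Y ~ Binomial(8, 1/12); the Type I error rate is P(Y ≥ 2).
α = 1 − P(Y ≤ 1) = 1 − 370256249/429981696 = 59725447/429981696.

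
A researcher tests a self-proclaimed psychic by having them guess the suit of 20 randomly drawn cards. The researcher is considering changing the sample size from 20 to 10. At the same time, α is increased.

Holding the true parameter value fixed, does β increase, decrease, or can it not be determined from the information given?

The first change alone would make β increase; the second alone would make β decrease. Which effect dominates depends on the magnitudes, which are not given.

Cannot be determined from the information given.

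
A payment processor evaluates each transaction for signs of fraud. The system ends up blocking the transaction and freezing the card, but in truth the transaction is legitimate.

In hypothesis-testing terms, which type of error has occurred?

Type I error

The null hypothesis here is that the transaction is legitimate.
'Blocking the transaction and freezing the card' corresponds to rejecting H₀.
H₀ was rejected but H₀ is true — a Type I error (false positive).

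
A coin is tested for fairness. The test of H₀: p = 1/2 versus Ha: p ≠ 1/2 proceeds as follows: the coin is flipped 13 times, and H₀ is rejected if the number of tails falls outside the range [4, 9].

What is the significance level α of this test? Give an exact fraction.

The significance level is the null-hypothesis probability of the rejection region {≤3} ∪ {≥10}.
By symmetry, α = 2·P(S ≤ 3) = 2·(1 + 13 + 78 + 286)/8192 = 756/8192 = 189/2048.

189/2048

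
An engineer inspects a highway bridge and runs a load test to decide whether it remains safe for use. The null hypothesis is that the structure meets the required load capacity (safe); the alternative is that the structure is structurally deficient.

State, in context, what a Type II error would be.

A Type II error would mean concluding that the structure meets the required load capacity (safe) (or at least failing to establish that the structure is structurally deficient) when in fact the structure is structurally deficient.

A Type II error is failing to reject H₀ when H₀ is false.
Here that means keeping the structure open when actually the structure is structurally deficient.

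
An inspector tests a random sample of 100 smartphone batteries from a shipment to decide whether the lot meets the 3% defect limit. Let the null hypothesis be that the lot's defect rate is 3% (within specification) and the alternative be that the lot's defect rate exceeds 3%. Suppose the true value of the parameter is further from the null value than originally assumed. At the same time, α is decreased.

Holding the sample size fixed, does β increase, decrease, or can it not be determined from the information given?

Cannot be determined from the information given.

The first change alone would make β decrease; the second alone would make β increase. Which effect dominates depends on the magnitudes, which are not given.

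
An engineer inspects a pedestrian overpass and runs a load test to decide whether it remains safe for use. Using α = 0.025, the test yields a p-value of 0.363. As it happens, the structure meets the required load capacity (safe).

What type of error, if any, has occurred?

Neither — the decision is correct.

The conventional null hypothesis is that the structure meets the required load capacity (safe).
Since p = 0.363 ≥ α = 0.025, H₀ is not rejected.
H₀ is true (actually the structure meets the required load capacity (safe)).
The decision matches the true state — no error.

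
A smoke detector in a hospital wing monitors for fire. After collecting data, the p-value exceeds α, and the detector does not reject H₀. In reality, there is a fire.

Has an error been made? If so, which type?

Type II error

The conventional null hypothesis here is that there is no fire.
H₀ was not rejected, but H₀ is actually false.
Failing to reject a false null hypothesis is a Type II error (false negative).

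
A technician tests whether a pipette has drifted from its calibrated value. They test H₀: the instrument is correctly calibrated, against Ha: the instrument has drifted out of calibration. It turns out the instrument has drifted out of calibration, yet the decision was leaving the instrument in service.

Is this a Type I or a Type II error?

Type II error

'Leaving the instrument in service' corresponds to failing to reject H₀.
H₀ was not rejected but H₀ is false — a Type II error (false negative).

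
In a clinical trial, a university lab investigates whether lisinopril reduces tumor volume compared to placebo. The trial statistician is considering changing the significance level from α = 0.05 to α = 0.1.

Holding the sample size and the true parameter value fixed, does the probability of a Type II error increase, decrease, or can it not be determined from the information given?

It decreases.

Relaxing α lowers the evidence threshold; under Ha, outcomes that previously fell short now trigger rejection.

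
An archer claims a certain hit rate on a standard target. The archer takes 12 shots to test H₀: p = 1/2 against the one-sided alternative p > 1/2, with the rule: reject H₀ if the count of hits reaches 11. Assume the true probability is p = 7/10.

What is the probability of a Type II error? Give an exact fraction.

914974950051/1000000000000

β = P(fail to reject H₀ | Ha true) = P(X ≤ 10 | p = 7/10), X ~ Binomial(12, 7/10).
Equivalently, β = 1 − P(X ≥ 11) = 914974950051/1000000000000.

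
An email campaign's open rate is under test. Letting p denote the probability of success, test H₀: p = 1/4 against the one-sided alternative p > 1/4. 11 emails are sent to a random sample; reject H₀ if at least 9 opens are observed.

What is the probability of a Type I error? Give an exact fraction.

529/4194304

The Type I error probability is α = P(K ≥ 9) computed under H₀, where K ~ Binomial(11, 1/4).
Summing C(11,j)(1/4)^j(3/4)^{11−j} for j = 9,…,11 gives 529/4194304.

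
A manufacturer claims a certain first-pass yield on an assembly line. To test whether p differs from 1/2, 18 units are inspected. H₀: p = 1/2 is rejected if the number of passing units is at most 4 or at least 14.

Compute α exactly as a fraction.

α = P(X ≤ 4 or X ≥ 14 | p = 1/2), X ~ Binomial(18, 1/2).
Each tail has probability (1 + 18 + 153 + 816 + 3060)/262144; doubling gives α = 8096/262144 = 253/8192.

253/8192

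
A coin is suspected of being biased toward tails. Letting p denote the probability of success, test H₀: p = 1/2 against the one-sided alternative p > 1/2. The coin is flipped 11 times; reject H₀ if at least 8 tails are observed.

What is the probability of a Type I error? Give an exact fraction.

29/256

Under H₀, X ~ Binomial(11, 1/2), and α = P(X ≥ 8).
That's C(11,8) + C(11,9) + C(11,10) + C(11,11) over 2^11, i.e. (165 + 55 + 11 + 1)/2048 = 232/2048 = 29/256.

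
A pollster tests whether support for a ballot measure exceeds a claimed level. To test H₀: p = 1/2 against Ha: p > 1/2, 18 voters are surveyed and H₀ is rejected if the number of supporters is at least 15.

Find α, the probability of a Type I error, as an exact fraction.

The Type I error probability is α = P(K ≥ 15) computed under H₀, where K ~ Binomial(18, 1/2).
That's C(18,15) + C(18,16) + C(18,17) + C(18,18) over 2^18, i.e. (816 + 153 + 18 + 1)/262144 = 988/262144 = 247/65536.

247/65536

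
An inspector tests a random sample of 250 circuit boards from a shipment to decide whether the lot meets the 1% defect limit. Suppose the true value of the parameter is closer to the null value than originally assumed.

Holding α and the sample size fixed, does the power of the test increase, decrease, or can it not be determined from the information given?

It decreases.

When the true parameter is near the null value, the test has a harder time distinguishing Ha from H₀.
Since power = 1 − β and β increases, power decreases.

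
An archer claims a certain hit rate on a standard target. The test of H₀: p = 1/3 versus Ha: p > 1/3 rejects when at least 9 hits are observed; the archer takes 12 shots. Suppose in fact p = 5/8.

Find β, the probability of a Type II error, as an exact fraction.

49315179861/68719476736

β = P(fail to reject H₀ | Ha true) = P(S ≤ 8 | p = 5/8), S ~ Binomial(12, 5/8).
Summing C(12,j)·(5/8)^j·(3/8)^{12-j} for j = 0..8 gives 49315179861/68719476736.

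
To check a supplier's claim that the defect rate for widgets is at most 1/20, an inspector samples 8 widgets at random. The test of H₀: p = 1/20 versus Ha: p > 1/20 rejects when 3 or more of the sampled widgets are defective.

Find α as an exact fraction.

The significance level is the probability, assuming p = 1/20, of seeing 3 or more defectives in 8 draws.
Via the complement, α = 1 − Σ_{j=0}^{2} C(8,j)(1/20)^j(19/20)^{8-j} = 148178379/25600000000.

148178379/25600000000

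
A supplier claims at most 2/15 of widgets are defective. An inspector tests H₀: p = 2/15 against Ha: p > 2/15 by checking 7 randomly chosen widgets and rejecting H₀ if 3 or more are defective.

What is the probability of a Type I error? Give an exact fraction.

Under H₀, S ~ Binomial(7, 2/15); the Type I error rate is P(S ≥ 3).
Computing the lower-tail complement: 1 − 10767497/11390625 = 623128/11390625.

623128/11390625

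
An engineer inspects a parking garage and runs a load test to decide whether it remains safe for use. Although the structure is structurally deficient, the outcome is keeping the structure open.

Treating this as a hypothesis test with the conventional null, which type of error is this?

The null hypothesis here is that the structure meets the required load capacity (safe).
'Keeping the structure open' corresponds to failing to reject H₀.
H₀ was not rejected but H₀ is false — a Type II error (false negative).

Type II error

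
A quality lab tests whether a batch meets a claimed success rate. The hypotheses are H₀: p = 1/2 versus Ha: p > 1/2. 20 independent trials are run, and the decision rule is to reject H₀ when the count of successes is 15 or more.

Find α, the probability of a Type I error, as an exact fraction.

5425/262144

The Type I error probability is α = P(S ≥ 15) computed under H₀, where S ~ Binomial(20, 1/2).
P(S ≥ 15) = [C(20,15) + C(20,16) + C(20,17) + C(20,18) + C(20,19) + C(20,20)] / 2^20 = (15504 + 4845 + 1140 + 190 + 20 + 1) / 1048576 = 21700/1048576 = 5425/262144.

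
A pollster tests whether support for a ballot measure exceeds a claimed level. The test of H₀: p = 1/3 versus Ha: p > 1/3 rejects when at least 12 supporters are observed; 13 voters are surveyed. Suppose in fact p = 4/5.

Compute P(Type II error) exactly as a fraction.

A Type II error is failing to reject when Ha holds: with p = 4/5, β = P(S ≤ 11).
Summing C(13,j)·(4/5)^j·(1/5)^{13-j} for j = 0..11 gives 935490453/1220703125.

935490453/1220703125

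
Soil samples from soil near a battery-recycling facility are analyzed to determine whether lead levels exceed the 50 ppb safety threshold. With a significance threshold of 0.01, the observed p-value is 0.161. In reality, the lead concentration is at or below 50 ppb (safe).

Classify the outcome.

The conventional null hypothesis is that the lead concentration is at or below 50 ppb (safe).
Since p = 0.161 ≥ α = 0.01, H₀ is not rejected.
H₀ is true (actually the lead concentration is at or below 50 ppb (safe)).
The decision matches the true state — no error.

Neither — the decision is correct.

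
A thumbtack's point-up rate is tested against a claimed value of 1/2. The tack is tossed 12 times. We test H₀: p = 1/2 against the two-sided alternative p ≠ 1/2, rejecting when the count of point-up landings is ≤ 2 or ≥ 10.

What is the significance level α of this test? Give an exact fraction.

79/2048

Under H₀, K ~ Binomial(12, 1/2); α is the probability of landing in either tail, P(K ≤ 2) + P(K ≥ 10).
By symmetry, α = 2·P(K ≤ 2) = 2·(1 + 12 + 66)/4096 = 158/4096 = 79/2048.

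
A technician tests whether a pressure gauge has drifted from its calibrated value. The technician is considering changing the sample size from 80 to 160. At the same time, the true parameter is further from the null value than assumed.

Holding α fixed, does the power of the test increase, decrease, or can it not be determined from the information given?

It increases.

Increasing n separates the H₀ and Ha sampling distributions, so under Ha fewer outcomes land in the acceptance region. A bigger departure from H₀ is easier for the test to detect, so it fails to reject less often. Both changes push β in the same direction.
Since power = 1 − β and β decreases, power increases.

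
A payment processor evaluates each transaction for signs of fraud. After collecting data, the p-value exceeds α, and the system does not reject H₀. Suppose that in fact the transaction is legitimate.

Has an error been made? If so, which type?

The conventional null hypothesis here is that the transaction is legitimate.
The test retained a true H₀ — the decision matches the true state.

No error — this is a correct decision.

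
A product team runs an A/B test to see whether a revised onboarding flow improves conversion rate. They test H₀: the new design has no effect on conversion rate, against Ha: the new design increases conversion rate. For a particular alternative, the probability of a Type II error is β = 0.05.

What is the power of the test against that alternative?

Power = 1 − β = 1 − 0.05 = 0.95.

0.95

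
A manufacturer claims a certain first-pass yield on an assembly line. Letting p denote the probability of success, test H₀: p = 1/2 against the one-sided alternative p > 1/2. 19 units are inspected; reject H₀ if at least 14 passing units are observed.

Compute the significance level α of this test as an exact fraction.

The Type I error probability is α = P(K ≥ 14) computed under H₀, where K ~ Binomial(19, 1/2).
That's C(19,14) + C(19,15) + C(19,16) + C(19,17) + C(19,18) + C(19,19) over 2^19, i.e. (11628 + 3876 + 969 + 171 + 19 + 1)/524288 = 16664/524288 = 2083/65536.

2083/65536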